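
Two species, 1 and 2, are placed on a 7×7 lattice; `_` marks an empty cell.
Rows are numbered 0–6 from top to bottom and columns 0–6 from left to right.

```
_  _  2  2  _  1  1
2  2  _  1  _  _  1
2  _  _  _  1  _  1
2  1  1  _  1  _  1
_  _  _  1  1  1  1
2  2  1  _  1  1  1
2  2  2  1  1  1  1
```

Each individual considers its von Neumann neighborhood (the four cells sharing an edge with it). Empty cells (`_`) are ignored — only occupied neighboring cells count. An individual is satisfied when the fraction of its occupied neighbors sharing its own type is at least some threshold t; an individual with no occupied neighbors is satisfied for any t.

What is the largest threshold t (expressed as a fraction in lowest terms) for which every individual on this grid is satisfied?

(0,2)2 1/1
(0,3)2 1/2
(0,5)1 1/1
(0,6)1 2/2
(1,0)2 2/2
(1,1)2 1/1
(1,3)1 0/1
(1,6)1 2/2
(2,0)2 2/2
(2,4)1 1/1
(2,6)1 2/2
(3,0)2 1/2
(3,1)1 1/2
(3,2)1 1/1
(3,4)1 2/2
(3,6)1 2/2
(4,3)1 1/1
(4,4)1 4/4
(4,5)1 3/3
(4,6)1 3/3
(5,0)2 2/2
(5,1)2 2/3
(5,2)1 0/2
(5,4)1 3/3
(5,5)1 4/4
(5,6)1 3/3
(6,0)2 2/2
(6,1)2 3/3
(6,2)2 1/3
(6,3)1 1/2
(6,4)1 3/3
(6,5)1 3/3
(6,6)1 2/2
The smallest same-type fraction is 0/1 at (1,3), which reduces to 0/1. Any threshold above that leaves this individual unsatisfied.

0/1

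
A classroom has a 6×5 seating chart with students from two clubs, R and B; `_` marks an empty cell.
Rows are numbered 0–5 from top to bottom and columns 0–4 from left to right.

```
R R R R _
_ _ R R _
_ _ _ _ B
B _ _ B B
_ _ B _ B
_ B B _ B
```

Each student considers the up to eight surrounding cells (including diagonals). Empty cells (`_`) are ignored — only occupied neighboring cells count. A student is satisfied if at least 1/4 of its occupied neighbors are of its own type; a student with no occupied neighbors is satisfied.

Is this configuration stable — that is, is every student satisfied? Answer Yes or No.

Yes

Row 0: (0,0)R 1/1 ok · (0,1)R 3/3 ok · (0,2)R 4/4 ok · (0,3)R 3/3 ok
Row 1: (1,2)R 4/4 ok · (1,3)R 3/4 ok
Row 2: (2,4)B 2/3 ok
Row 3: (3,0)B 0/0 ok · (3,3)B 4/4 ok · (3,4)B 3/3 ok
Row 4: (4,2)B 3/3 ok · (4,4)B 3/3 ok
Row 5: (5,1)B 2/2 ok · (5,2)B 2/2 ok · (5,4)B 1/1 ok
All meet the threshold, so the configuration is stable.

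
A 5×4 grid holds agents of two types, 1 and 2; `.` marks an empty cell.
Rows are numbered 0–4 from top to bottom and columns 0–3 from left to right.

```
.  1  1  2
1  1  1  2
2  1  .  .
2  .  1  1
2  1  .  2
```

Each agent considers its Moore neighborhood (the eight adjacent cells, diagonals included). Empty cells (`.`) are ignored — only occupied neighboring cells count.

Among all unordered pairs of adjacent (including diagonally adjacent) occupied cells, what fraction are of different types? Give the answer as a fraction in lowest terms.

12/29

Scan each occupied cell's neighbors to the right and below (and the two forward diagonals) so each pair is counted once.
Row 0: 1(0,1)–1(0,2)= 1(0,1)–1(1,1)= 1(0,1)–1(1,2)= 1(0,1)–1(1,0)= 1(0,2)–2(0,3)≠ 1(0,2)–1(1,2)= 1(0,2)–2(1,3)≠ 1(0,2)–1(1,1)= 2(0,3)–2(1,3)= 2(0,3)–1(1,2)≠  → 3/10 unlike.
Row 1: 1(1,0)–1(1,1)= 1(1,0)–2(2,0)≠ 1(1,0)–1(2,1)= 1(1,1)–1(1,2)= 1(1,1)–1(2,1)= 1(1,1)–2(2,0)≠ 1(1,2)–2(1,3)≠ 1(1,2)–1(2,1)=  → 3/8 unlike.
Row 2: 2(2,0)–1(2,1)≠ 2(2,0)–2(3,0)= 1(2,1)–1(3,2)= 1(2,1)–2(3,0)≠  → 2/4 unlike.
Row 3: 2(3,0)–2(4,0)= 2(3,0)–1(4,1)≠ 1(3,2)–1(3,3)= 1(3,2)–2(4,3)≠ 1(3,2)–1(4,1)= 1(3,3)–2(4,3)≠  → 3/6 unlike.
Row 4: 2(4,0)–1(4,1)≠  → 1/1 unlike.
Total adjacent occupied pairs: 29; unlike-type pairs: 12.
12/29 is already in lowest terms.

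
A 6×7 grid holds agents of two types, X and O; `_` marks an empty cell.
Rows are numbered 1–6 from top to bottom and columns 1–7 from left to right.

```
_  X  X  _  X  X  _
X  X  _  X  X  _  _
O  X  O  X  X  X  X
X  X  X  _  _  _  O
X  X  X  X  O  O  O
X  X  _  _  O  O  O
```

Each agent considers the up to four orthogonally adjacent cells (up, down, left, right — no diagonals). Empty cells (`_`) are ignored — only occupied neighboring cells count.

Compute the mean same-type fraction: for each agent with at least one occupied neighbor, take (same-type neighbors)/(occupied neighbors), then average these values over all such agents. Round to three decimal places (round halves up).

(1,2)X 2/2
(1,3)X 1/1
(1,5)X 2/2
(1,6)X 1/1
(2,1)X 1/2
(2,2)X 3/3
(2,4)X 2/2
(2,5)X 3/3
(3,1)O 0/3
(3,2)X 2/4
(3,3)O 0/3
(3,4)X 2/3
(3,5)X 3/3
(3,6)X 2/2
(3,7)X 1/2
(4,1)X 2/3
(4,2)X 4/4
(4,3)X 2/3
(4,7)O 1/2
(5,1)X 3/3
(5,2)X 4/4
(5,3)X 3/3
(5,4)X 1/2
(5,5)O 2/3
(5,6)O 3/3
(5,7)O 3/3
(6,1)X 2/2
(6,2)X 2/2
(6,5)O 2/2
(6,6)O 3/3
(6,7)O 2/2
Sum over 31 agents: 2/2 + 1/1 + 2/2 + 1/1 + 1/2 + 3/3 + 2/2 + 3/3 + 0/3 + 2/4 + 0/3 + 2/3 + 3/3 + 2/2 + 1/2 + 2/3 + 4/4 + 2/3 + 1/2 + 3/3 + 4/4 + 3/3 + 1/2 + 2/3 + 3/3 + 3/3 + 2/2 + 2/2 + 2/2 + 3/3 + 2/2 = 151/6; mean = 151/6 ÷ 31 = 151/186 = 0.811827… → 0.812.

0.812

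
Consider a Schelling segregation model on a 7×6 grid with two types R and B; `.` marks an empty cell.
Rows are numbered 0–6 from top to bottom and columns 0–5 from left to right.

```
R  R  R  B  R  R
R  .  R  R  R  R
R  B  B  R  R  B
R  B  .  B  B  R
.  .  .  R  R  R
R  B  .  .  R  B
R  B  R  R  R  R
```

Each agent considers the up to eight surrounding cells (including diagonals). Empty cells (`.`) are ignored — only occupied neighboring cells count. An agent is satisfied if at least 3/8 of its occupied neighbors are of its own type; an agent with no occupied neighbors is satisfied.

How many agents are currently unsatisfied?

Row 0: (0,0)R 2/2 ok · (0,1)R 4/4 ok · (0,2)R 3/4 ok · (0,3)B 0/5 unhappy · (0,4)R 4/5 ok · (0,5)R 3/3 ok
Row 1: (1,0)R 3/4 ok · (1,2)R 4/7 ok · (1,3)R 6/8 ok · (1,4)R 6/8 ok · (1,5)R 4/5 ok
Row 2: (2,0)R 2/4 ok · (2,1)B 2/6 unhappy · (2,2)B 3/6 ok · (2,3)R 4/7 ok · (2,4)R 5/8 ok · (2,5)B 1/5 unhappy
Row 3: (3,0)R 1/3 unhappy · (3,1)B 2/4 ok · (3,3)B 2/6 unhappy · (3,4)B 2/8 unhappy · (3,5)R 3/5 ok
Row 4: (4,3)R 2/4 ok · (4,4)R 4/7 ok · (4,5)R 3/5 ok
Row 5: (5,0)R 1/3 unhappy · (5,1)B 1/4 unhappy · (5,4)R 6/7 ok · (5,5)B 0/5 unhappy
Row 6: (6,0)R 1/3 unhappy · (6,1)B 1/4 unhappy · (6,2)R 1/3 unhappy · (6,3)R 3/3 ok · (6,4)R 3/4 ok · (6,5)R 2/3 ok
Unsatisfied: (0,3), (2,1), (2,5), (3,0), (3,3), (3,4), (5,0), (5,1), (5,5), (6,0), (6,1), (6,2) — 12 in total.

12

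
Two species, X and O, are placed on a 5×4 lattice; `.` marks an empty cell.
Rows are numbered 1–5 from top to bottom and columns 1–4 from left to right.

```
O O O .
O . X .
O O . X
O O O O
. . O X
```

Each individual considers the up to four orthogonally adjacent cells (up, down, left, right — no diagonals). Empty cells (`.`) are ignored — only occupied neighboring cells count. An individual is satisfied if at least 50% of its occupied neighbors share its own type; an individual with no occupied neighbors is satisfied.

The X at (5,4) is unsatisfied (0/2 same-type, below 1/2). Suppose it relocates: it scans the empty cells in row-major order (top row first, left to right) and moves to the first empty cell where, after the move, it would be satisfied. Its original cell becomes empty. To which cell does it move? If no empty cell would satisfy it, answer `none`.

Vacating (5,4). Empty cells in order:
  (1,4): 0/1 same-type → still unsatisfied.
  (2,2): 1/4 same-type → still unsatisfied.
  (2,4): 2/2 same-type → satisfied — stop here.

(2,4)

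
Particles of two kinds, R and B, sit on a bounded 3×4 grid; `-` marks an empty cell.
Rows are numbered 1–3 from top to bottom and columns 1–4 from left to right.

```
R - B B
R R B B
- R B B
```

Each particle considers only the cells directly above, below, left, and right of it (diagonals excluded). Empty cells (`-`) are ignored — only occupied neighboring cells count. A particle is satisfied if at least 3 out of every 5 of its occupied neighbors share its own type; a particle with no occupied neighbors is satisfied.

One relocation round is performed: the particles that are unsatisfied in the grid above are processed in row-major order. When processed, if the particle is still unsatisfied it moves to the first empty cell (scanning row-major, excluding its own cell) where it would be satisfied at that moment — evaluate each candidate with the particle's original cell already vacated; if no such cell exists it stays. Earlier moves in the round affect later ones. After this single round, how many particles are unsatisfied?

Initially unsatisfied (in order): (3,2).
  (3,2) → (1,2).
Resulting grid:
R R B B
R R B B
- - B B
All satisfied now.

0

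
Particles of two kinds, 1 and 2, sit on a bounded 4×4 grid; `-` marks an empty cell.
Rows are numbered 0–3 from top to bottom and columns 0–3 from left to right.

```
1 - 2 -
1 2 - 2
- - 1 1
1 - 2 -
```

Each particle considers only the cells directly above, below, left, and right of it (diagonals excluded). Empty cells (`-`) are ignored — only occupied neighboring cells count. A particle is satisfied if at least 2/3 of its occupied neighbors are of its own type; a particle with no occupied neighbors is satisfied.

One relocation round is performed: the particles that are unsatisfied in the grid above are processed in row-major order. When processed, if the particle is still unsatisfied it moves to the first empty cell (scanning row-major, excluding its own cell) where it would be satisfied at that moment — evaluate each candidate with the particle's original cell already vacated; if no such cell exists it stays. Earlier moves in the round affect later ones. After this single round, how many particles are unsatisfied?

2

Initially unsatisfied (in order): (1,0), (1,1), (1,3), (2,2), (2,3), (3,2).
  (1,0) → (2,0).
  (1,1): now satisfied by earlier moves; stays.
  (1,3) → (0,1).
  (2,2) → (1,0).
  (2,3): now satisfied by earlier moves; stays.
  (3,2): now satisfied by earlier moves; stays.
Resulting grid:
1 2 2 -
1 2 - -
1 - - 1
1 - 2 -
Unsatisfied now: (0,0), (1,1).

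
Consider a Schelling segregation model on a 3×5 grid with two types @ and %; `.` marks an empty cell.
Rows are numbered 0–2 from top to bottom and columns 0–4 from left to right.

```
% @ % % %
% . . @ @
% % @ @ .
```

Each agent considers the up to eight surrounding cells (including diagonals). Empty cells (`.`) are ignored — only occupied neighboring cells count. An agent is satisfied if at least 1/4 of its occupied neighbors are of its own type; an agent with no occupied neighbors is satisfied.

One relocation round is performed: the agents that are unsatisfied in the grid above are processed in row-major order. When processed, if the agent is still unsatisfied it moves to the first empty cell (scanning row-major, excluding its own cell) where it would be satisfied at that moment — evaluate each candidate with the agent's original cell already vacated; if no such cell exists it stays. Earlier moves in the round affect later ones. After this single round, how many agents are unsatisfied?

0

Initially unsatisfied (in order): (0,1).
  (0,1) → (1,2).
Resulting grid:
% . % % %
% . @ @ @
% % @ @ .
All satisfied now.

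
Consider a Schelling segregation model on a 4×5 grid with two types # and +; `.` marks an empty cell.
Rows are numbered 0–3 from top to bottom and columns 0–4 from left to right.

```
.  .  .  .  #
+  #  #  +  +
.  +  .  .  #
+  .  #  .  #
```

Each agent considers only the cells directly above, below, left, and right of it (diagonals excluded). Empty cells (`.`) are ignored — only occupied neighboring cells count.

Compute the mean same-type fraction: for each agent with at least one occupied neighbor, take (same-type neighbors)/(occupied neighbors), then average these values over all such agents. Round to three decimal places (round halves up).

Row 0: (0,4)# 0/1
Row 1: (1,0)+ 0/1 · (1,1)# 1/3 · (1,2)# 1/2 · (1,3)+ 1/2 · (1,4)+ 1/3
Row 2: (2,1)+ 0/1 · (2,4)# 1/2
Row 3: (3,0)+ — no occupied neighbors · (3,2)# — no occupied neighbors · (3,4)# 1/1
Sum over 9 agents: 0/1 + 0/1 + 1/3 + 1/2 + 1/2 + 1/3 + 0/1 + 1/2 + 1/1 = 19/6; mean = 19/6 ÷ 9 = 19/54 = 0.351851… → 0.352.

0.352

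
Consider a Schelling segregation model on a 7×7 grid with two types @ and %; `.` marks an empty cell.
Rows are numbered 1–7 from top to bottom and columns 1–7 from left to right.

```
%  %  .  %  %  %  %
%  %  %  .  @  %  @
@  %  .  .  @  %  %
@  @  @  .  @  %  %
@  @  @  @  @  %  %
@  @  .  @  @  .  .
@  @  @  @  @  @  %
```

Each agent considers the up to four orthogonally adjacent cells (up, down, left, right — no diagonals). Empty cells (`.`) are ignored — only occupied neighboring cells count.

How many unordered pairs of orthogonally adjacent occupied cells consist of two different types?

Scan each occupied cell's neighbors to the right and below so each pair is counted once.
Row 1: %(1,1)–%(1,2)= %(1,1)–%(2,1)= %(1,2)–%(2,2)= %(1,4)–%(1,5)= %(1,5)–%(1,6)= %(1,5)–@(2,5)≠ %(1,6)–%(1,7)= %(1,6)–%(2,6)= %(1,7)–@(2,7)≠  → 2/9 unlike.
Row 2: %(2,1)–%(2,2)= %(2,1)–@(3,1)≠ %(2,2)–%(2,3)= %(2,2)–%(3,2)= @(2,5)–%(2,6)≠ @(2,5)–@(3,5)= %(2,6)–@(2,7)≠ %(2,6)–%(3,6)= @(2,7)–%(3,7)≠  → 4/9 unlike.
Row 3: @(3,1)–%(3,2)≠ @(3,1)–@(4,1)= %(3,2)–@(4,2)≠ @(3,5)–%(3,6)≠ @(3,5)–@(4,5)= %(3,6)–%(3,7)= %(3,6)–%(4,6)= %(3,7)–%(4,7)=  → 3/8 unlike.
Row 4: @(4,1)–@(4,2)= @(4,1)–@(5,1)= @(4,2)–@(4,3)= @(4,2)–@(5,2)= @(4,3)–@(5,3)= @(4,5)–%(4,6)≠ @(4,5)–@(5,5)= %(4,6)–%(4,7)= %(4,6)–%(5,6)= %(4,7)–%(5,7)=  → 1/10 unlike.
Row 5: @(5,1)–@(5,2)= @(5,1)–@(6,1)= @(5,2)–@(5,3)= @(5,2)–@(6,2)= @(5,3)–@(5,4)= @(5,4)–@(5,5)= @(5,4)–@(6,4)= @(5,5)–%(5,6)≠ @(5,5)–@(6,5)= %(5,6)–%(5,7)=  → 1/10 unlike.
Row 6: @(6,1)–@(6,2)= @(6,1)–@(7,1)= @(6,2)–@(7,2)= @(6,4)–@(6,5)= @(6,4)–@(7,4)= @(6,5)–@(7,5)=  → 0/6 unlike.
Row 7: @(7,1)–@(7,2)= @(7,2)–@(7,3)= @(7,3)–@(7,4)= @(7,4)–@(7,5)= @(7,5)–@(7,6)= @(7,6)–%(7,7)≠  → 1/6 unlike.
Total adjacent occupied pairs: 58; unlike-type pairs: 12.

12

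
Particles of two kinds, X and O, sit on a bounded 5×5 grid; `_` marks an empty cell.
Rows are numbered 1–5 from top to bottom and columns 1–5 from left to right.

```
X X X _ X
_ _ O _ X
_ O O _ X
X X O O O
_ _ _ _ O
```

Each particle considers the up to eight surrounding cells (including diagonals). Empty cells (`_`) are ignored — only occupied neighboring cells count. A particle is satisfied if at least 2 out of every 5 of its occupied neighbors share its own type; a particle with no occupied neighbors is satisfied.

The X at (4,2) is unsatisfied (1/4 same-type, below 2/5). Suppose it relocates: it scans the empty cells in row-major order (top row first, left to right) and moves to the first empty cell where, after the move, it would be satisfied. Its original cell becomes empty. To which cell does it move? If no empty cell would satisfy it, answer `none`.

(1,4)

Vacating (4,2). Empty cells in order:
  (1,4): 3/4 same-type → satisfied — stop here.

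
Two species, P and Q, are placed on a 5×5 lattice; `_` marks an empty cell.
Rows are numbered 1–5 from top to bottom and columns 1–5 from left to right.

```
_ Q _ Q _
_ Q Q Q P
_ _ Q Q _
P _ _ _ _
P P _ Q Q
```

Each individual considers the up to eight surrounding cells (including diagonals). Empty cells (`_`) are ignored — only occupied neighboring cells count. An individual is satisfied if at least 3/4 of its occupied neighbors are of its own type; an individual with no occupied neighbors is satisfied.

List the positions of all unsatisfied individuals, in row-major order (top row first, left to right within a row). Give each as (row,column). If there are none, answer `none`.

(1,4), (2,5)

Row 1: (1,2)Q 2/2 ✓ · (1,4)Q 2/3 ✗
Row 2: (2,2)Q 3/3 ✓ · (2,3)Q 6/6 ✓ · (2,4)Q 4/5 ✓ · (2,5)P 0/3 ✗
Row 3: (3,3)Q 4/4 ✓ · (3,4)Q 3/4 ✓
Row 4: (4,1)P 2/2 ✓
Row 5: (5,1)P 2/2 ✓ · (5,2)P 2/2 ✓ · (5,4)Q 1/1 ✓ · (5,5)Q 1/1 ✓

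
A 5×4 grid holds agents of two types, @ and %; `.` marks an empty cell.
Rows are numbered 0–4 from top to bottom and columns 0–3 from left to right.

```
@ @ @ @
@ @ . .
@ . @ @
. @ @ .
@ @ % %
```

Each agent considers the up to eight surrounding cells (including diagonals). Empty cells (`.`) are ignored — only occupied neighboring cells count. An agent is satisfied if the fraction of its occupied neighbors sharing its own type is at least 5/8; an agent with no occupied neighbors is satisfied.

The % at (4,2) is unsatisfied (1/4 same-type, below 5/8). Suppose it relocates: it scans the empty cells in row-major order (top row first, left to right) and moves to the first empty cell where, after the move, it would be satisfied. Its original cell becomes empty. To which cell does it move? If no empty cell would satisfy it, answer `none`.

Vacating (4,2). Empty cells in order:
  (1,2): 0/6 same-type → still unsatisfied.
  (1,3): 0/4 same-type → still unsatisfied.
  (2,1): 0/6 same-type → still unsatisfied.
  (3,0): 0/4 same-type → still unsatisfied.
  (3,3): 1/4 same-type → still unsatisfied.

none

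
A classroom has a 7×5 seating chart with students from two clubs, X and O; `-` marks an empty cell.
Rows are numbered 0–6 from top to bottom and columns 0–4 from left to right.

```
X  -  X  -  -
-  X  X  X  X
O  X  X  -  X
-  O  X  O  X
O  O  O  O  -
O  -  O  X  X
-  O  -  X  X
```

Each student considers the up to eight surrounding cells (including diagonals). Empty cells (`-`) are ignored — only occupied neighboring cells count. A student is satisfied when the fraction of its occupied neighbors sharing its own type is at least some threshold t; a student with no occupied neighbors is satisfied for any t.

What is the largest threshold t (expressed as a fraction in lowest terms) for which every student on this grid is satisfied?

2/7

Row 0: (0,0)X 1/1 · (0,2)X 3/3
Row 1: (1,1)X 5/6 · (1,2)X 5/5 · (1,3)X 5/5 · (1,4)X 2/2
Row 2: (2,0)O 1/3 · (2,1)X 4/6 · (2,2)X 5/7 · (2,4)X 3/4
Row 3: (3,1)O 4/7 · (3,2)X 2/7 · (3,3)O 2/6 · (3,4)X 1/3
Row 4: (4,0)O 3/3 · (4,1)O 5/6 · (4,2)O 5/7 · (4,3)O 3/7
Row 5: (5,0)O 3/3 · (5,2)O 4/6 · (5,3)X 3/6 · (5,4)X 3/4
Row 6: (6,1)O 2/2 · (6,3)X 3/4 · (6,4)X 3/3
The smallest same-type fraction is 2/7 at (3,2), which reduces to 2/7. Any threshold above that leaves this student unsatisfied.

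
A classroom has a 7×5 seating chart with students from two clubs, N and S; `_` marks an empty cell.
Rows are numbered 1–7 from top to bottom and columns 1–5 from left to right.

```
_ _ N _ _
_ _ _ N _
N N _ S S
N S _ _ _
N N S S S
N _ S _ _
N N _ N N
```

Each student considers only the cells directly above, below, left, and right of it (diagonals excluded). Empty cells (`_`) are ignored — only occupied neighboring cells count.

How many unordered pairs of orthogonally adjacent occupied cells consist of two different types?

Scan each occupied cell's neighbors to the right and below so each pair is counted once.
Row 2: N(2,4)–S(3,4)≠  → 1/1 unlike.
Row 3: N(3,1)–N(3,2)= N(3,1)–N(4,1)= N(3,2)–S(4,2)≠ S(3,4)–S(3,5)=  → 1/4 unlike.
Row 4: N(4,1)–S(4,2)≠ N(4,1)–N(5,1)= S(4,2)–N(5,2)≠  → 2/3 unlike.
Row 5: N(5,1)–N(5,2)= N(5,1)–N(6,1)= N(5,2)–S(5,3)≠ S(5,3)–S(5,4)= S(5,3)–S(6,3)= S(5,4)–S(5,5)=  → 1/6 unlike.
Row 6: N(6,1)–N(7,1)=  → 0/1 unlike.
Row 7: N(7,1)–N(7,2)= N(7,4)–N(7,5)=  → 0/2 unlike.
Total adjacent occupied pairs: 17; unlike-type pairs: 5.

5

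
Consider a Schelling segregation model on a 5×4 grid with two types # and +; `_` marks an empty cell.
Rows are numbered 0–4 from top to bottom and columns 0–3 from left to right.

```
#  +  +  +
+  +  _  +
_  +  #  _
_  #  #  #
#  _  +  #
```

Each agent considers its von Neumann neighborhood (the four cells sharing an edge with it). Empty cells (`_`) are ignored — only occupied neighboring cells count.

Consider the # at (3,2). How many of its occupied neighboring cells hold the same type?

Occupied neighbors of (3,2): (2,2)=#, (4,2)=+, (3,1)=#, (3,3)=#.
Same type (#): 3 of 4.

3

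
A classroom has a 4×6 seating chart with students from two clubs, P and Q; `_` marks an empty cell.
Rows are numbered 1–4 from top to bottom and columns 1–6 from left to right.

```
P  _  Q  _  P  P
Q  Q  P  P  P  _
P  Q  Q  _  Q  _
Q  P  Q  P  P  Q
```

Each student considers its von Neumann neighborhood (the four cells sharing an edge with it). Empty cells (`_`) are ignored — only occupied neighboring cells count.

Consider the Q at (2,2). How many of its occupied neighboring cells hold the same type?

Occupied neighbors of (2,2): (3,2)=Q, (2,1)=Q, (2,3)=P.
Same type (Q): 2 of 3.

2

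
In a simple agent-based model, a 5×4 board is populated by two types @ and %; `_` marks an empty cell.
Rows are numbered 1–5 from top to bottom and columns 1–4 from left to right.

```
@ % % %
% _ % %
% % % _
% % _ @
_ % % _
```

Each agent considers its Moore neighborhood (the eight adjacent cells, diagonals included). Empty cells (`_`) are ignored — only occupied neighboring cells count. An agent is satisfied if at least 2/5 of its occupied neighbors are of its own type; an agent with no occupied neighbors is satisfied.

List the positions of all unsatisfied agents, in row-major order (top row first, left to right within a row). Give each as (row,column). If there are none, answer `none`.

Row 1: (1,1)@ 0/2 unhappy · (1,2)% 3/4 ok · (1,3)% 4/4 ok · (1,4)% 3/3 ok
Row 2: (2,1)% 3/4 ok · (2,3)% 6/6 ok · (2,4)% 4/4 ok
Row 3: (3,1)% 4/4 ok · (3,2)% 6/6 ok · (3,3)% 4/5 ok
Row 4: (4,1)% 4/4 ok · (4,2)% 6/6 ok · (4,4)@ 0/2 unhappy
Row 5: (5,2)% 3/3 ok · (5,3)% 2/3 ok

(1,1), (4,4)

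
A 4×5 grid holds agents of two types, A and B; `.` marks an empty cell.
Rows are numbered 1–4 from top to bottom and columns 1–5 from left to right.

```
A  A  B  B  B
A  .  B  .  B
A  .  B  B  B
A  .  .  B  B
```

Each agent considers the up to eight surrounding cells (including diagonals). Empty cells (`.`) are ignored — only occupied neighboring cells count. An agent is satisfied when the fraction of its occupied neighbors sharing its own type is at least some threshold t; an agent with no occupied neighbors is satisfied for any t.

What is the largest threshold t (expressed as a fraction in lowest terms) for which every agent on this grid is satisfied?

Row 1: (1,1)A 2/2 · (1,2)A 2/4 · (1,3)B 2/3 · (1,4)B 4/4 · (1,5)B 2/2
Row 2: (2,1)A 3/3 · (2,3)B 4/5 · (2,5)B 4/4
Row 3: (3,1)A 2/2 · (3,3)B 3/3 · (3,4)B 6/6 · (3,5)B 4/4
Row 4: (4,1)A 1/1 · (4,4)B 4/4 · (4,5)B 3/3
The smallest same-type fraction is 2/4 at (1,2), which reduces to 1/2. Any threshold above that leaves this agent unsatisfied.

1/2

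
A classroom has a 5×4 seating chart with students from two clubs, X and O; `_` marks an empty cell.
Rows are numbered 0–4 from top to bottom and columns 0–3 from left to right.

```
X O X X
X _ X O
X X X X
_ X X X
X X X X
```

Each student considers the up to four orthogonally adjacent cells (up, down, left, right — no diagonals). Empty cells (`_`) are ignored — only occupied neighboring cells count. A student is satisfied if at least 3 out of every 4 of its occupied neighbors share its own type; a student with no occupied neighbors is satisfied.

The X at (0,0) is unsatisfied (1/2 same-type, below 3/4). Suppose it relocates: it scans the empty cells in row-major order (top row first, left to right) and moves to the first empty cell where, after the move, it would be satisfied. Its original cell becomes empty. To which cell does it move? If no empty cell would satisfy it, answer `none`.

Vacating (0,0). Empty cells in order:
  (1,1): 3/4 same-type → satisfied — stop here.

(1,1)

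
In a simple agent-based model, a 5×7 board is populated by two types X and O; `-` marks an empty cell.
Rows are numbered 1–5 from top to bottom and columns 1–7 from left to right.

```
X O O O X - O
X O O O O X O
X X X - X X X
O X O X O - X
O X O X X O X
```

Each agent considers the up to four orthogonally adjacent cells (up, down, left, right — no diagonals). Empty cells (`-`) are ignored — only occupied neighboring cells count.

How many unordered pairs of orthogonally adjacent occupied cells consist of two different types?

23

Scan each occupied cell's neighbors to the right and below so each pair is counted once.
From row 1: 3 unlike of 10 pairs (running 3/10).
From row 2: 7 unlike of 12 pairs (running 10/22).
From row 3: 3 unlike of 9 pairs (running 13/31).
From row 4: 5 unlike of 10 pairs (running 18/41).
From row 5: 5 unlike of 6 pairs (running 23/47).
Total adjacent occupied pairs: 47; unlike-type pairs: 23.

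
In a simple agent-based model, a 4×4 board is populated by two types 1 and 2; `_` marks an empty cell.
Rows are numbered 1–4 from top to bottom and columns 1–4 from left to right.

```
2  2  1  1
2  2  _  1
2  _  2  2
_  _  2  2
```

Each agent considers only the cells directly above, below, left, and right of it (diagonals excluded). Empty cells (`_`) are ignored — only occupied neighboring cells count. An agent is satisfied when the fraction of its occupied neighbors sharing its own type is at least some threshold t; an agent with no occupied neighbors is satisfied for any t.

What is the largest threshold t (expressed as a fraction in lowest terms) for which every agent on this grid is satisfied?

1/2

(1,1)2 2/2
(1,2)2 2/3
(1,3)1 1/2
(1,4)1 2/2
(2,1)2 3/3
(2,2)2 2/2
(2,4)1 1/2
(3,1)2 1/1
(3,3)2 2/2
(3,4)2 2/3
(4,3)2 2/2
(4,4)2 2/2
The smallest same-type fraction is 1/2 at (1,3), which reduces to 1/2. Any threshold above that leaves this agent unsatisfied.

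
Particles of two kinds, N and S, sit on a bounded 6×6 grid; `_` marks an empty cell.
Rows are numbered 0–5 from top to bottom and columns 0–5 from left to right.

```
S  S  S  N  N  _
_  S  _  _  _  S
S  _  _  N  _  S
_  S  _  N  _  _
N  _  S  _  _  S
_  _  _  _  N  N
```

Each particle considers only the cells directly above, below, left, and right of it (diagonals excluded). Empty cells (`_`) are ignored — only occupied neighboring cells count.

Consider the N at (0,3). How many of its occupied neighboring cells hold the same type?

1

Occupied neighbors of (0,3): (0,2)=S, (0,4)=N.
Same type (N): 1 of 2.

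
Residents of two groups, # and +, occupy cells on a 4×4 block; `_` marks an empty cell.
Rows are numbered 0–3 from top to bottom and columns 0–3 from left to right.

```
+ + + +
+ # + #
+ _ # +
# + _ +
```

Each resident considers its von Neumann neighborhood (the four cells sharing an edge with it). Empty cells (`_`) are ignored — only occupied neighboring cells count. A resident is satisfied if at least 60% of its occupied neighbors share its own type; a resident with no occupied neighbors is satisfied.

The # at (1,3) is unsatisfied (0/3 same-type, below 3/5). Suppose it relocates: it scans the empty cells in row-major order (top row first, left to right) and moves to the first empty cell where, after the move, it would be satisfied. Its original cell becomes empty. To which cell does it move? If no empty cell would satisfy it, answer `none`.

none

Vacating (1,3). Empty cells in order:
  (2,1): 2/4 same-type → still unsatisfied.
  (3,2): 1/3 same-type → still unsatisfied.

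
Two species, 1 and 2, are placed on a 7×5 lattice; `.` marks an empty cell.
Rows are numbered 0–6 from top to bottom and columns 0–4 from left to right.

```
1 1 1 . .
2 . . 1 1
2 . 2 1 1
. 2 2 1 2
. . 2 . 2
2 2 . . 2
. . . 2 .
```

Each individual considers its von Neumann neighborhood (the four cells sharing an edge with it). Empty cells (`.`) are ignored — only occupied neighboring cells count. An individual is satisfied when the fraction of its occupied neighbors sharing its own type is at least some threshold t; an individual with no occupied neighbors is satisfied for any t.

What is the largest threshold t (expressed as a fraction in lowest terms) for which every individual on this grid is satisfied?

1/3

(0,0)1 1/2
(0,1)1 2/2
(0,2)1 1/1
(1,0)2 1/2
(1,3)1 2/2
(1,4)1 2/2
(2,0)2 1/1
(2,2)2 1/2
(2,3)1 3/4
(2,4)1 2/3
(3,1)2 1/1
(3,2)2 3/4
(3,3)1 1/3
(3,4)2 1/3
(4,2)2 1/1
(4,4)2 2/2
(5,0)2 1/1
(5,1)2 1/1
(5,4)2 1/1
(6,3)2 — no occupied neighbors
The smallest same-type fraction is 1/3 at (3,3), which reduces to 1/3. Any threshold above that leaves this individual unsatisfied.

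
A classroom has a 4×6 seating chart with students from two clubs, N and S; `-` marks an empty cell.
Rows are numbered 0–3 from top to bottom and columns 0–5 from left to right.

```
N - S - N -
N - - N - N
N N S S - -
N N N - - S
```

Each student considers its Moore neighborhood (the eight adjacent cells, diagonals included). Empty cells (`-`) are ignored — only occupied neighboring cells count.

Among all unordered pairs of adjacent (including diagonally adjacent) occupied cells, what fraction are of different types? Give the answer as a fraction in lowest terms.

1/3

Scan each occupied cell's neighbors to the right and below (and the two forward diagonals) so each pair is counted once.
Row 0: N(0,0)–N(1,0)= S(0,2)–N(1,3)≠ N(0,4)–N(1,5)= N(0,4)–N(1,3)=  → 1/4 unlike.
Row 1: N(1,0)–N(2,0)= N(1,0)–N(2,1)= N(1,3)–S(2,3)≠ N(1,3)–S(2,2)≠  → 2/4 unlike.
Row 2: N(2,0)–N(2,1)= N(2,0)–N(3,0)= N(2,0)–N(3,1)= N(2,1)–S(2,2)≠ N(2,1)–N(3,1)= N(2,1)–N(3,2)= N(2,1)–N(3,0)= S(2,2)–S(2,3)= S(2,2)–N(3,2)≠ S(2,2)–N(3,1)≠ S(2,3)–N(3,2)≠  → 4/11 unlike.
Row 3: N(3,0)–N(3,1)= N(3,1)–N(3,2)=  → 0/2 unlike.
Total adjacent occupied pairs: 21; unlike-type pairs: 7.
7/21 reduces to 1/3.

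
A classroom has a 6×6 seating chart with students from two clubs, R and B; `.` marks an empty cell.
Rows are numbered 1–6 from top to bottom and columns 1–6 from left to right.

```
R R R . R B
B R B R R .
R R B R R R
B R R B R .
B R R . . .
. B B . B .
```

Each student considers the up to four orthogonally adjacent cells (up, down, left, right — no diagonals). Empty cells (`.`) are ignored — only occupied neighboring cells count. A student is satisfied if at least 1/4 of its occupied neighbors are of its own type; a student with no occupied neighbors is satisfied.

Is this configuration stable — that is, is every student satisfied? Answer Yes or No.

No

Row 1: (1,1)R 1/2 ok · (1,2)R 3/3 ok · (1,3)R 1/2 ok · (1,5)R 1/2 ok · (1,6)B 0/1 unhappy
Row 2: (2,1)B 0/3 unhappy · (2,2)R 2/4 ok · (2,3)B 1/4 ok · (2,4)R 2/3 ok · (2,5)R 3/3 ok
Row 3: (3,1)R 1/3 ok · (3,2)R 3/4 ok · (3,3)B 1/4 ok · (3,4)R 2/4 ok · (3,5)R 4/4 ok · (3,6)R 1/1 ok
Row 4: (4,1)B 1/3 ok · (4,2)R 3/4 ok · (4,3)R 2/4 ok · (4,4)B 0/3 unhappy · (4,5)R 1/2 ok
Row 5: (5,1)B 1/2 ok · (5,2)R 2/4 ok · (5,3)R 2/3 ok
Row 6: (6,2)B 1/2 ok · (6,3)B 1/2 ok · (6,5)B 0/0 ok
For instance (1,6) has only 0/1 same-type neighbors, below 1/4.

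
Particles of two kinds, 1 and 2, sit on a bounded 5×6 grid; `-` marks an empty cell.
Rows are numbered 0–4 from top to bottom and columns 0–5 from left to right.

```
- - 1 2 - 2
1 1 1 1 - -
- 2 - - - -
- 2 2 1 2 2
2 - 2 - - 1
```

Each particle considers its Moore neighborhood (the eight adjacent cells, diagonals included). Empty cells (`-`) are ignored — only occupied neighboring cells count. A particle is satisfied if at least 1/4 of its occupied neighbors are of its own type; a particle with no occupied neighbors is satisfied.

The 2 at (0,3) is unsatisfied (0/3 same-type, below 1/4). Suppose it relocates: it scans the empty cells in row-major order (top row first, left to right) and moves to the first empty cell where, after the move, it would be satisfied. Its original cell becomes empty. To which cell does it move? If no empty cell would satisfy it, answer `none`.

(0,4)

Vacating (0,3). Empty cells in order:
  (0,0): 0/2 same-type → still unsatisfied.
  (0,1): 0/4 same-type → still unsatisfied.
  (0,4): 1/2 same-type → satisfied — stop here.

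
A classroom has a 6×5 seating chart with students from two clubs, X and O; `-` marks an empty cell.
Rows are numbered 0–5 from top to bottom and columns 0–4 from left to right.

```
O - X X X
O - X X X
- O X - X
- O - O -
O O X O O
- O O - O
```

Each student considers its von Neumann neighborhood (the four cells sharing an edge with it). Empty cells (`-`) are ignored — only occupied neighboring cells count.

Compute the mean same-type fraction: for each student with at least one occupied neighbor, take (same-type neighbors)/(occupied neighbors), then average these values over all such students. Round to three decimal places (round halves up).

(0,0)O 1/1
(0,2)X 2/2
(0,3)X 3/3
(0,4)X 2/2
(1,0)O 1/1
(1,2)X 3/3
(1,3)X 3/3
(1,4)X 3/3
(2,1)O 1/2
(2,2)X 1/2
(2,4)X 1/1
(3,1)O 2/2
(3,3)O 1/1
(4,0)O 1/1
(4,1)O 3/4
(4,2)X 0/3
(4,3)O 2/3
(4,4)O 2/2
(5,1)O 2/2
(5,2)O 1/2
(5,4)O 1/1
Sum over 21 students: 1/1 + 2/2 + 3/3 + 2/2 + 1/1 + 3/3 + 3/3 + 3/3 + 1/2 + 1/2 + 1/1 + 2/2 + 1/1 + 1/1 + 3/4 + 0/3 + 2/3 + 2/2 + 2/2 + 1/2 + 1/1 = 215/12; mean = 215/12 ÷ 21 = 215/252 = 0.853174… → 0.853.

0.853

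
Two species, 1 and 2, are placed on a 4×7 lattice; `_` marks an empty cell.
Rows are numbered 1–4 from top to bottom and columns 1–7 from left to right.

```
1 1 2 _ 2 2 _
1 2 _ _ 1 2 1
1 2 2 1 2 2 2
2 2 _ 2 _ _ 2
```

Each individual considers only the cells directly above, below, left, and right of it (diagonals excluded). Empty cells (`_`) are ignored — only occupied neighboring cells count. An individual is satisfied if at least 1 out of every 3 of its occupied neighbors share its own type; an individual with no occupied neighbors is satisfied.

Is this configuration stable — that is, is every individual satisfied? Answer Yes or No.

(1,1)1 2/2 ✓
(1,2)1 1/3 ✓
(1,3)2 0/1 ✗
(1,5)2 1/2 ✓
(1,6)2 2/2 ✓
(2,1)1 2/3 ✓
(2,2)2 1/3 ✓
(2,5)1 0/3 ✗
(2,6)2 2/4 ✓
(2,7)1 0/2 ✗
(3,1)1 1/3 ✓
(3,2)2 3/4 ✓
(3,3)2 1/2 ✓
(3,4)1 0/3 ✗
(3,5)2 1/3 ✓
(3,6)2 3/3 ✓
(3,7)2 2/3 ✓
(4,1)2 1/2 ✓
(4,2)2 2/2 ✓
(4,4)2 0/1 ✗
(4,7)2 1/1 ✓
For instance (1,3) has only 0/1 same-type neighbors, below 1/3.

No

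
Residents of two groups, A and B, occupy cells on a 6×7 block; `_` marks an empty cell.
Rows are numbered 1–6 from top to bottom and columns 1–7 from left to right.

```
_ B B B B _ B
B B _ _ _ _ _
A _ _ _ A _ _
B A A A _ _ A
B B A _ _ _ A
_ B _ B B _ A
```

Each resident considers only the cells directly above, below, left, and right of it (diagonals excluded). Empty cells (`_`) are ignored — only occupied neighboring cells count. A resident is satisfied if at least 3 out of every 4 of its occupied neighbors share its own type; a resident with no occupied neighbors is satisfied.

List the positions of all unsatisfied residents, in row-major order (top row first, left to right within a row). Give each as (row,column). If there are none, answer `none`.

(2,1), (3,1), (4,1), (4,2), (5,2), (5,3)

(1,2)B 2/2 ok
(1,3)B 2/2 ok
(1,4)B 2/2 ok
(1,5)B 1/1 ok
(1,7)B 0/0 ok
(2,1)B 1/2 unhappy
(2,2)B 2/2 ok
(3,1)A 0/2 unhappy
(3,5)A 0/0 ok
(4,1)B 1/3 unhappy
(4,2)A 1/3 unhappy
(4,3)A 3/3 ok
(4,4)A 1/1 ok
(4,7)A 1/1 ok
(5,1)B 2/2 ok
(5,2)B 2/4 unhappy
(5,3)A 1/2 unhappy
(5,7)A 2/2 ok
(6,2)B 1/1 ok
(6,4)B 1/1 ok
(6,5)B 1/1 ok
(6,7)A 1/1 ok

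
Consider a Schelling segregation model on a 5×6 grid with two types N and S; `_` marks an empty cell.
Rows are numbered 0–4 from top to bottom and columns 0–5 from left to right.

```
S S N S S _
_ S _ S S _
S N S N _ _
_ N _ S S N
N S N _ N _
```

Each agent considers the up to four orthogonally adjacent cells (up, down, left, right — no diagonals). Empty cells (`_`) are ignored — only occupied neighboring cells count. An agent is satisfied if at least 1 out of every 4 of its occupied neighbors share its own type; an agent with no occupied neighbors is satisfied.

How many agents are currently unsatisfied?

9

Row 0: (0,0)S 1/1 ✓ · (0,1)S 2/3 ✓ · (0,2)N 0/2 ✗ · (0,3)S 2/3 ✓ · (0,4)S 2/2 ✓
Row 1: (1,1)S 1/2 ✓ · (1,3)S 2/3 ✓ · (1,4)S 2/2 ✓
Row 2: (2,0)S 0/1 ✗ · (2,1)N 1/4 ✓ · (2,2)S 0/2 ✗ · (2,3)N 0/3 ✗
Row 3: (3,1)N 1/2 ✓ · (3,3)S 1/2 ✓ · (3,4)S 1/3 ✓ · (3,5)N 0/1 ✗
Row 4: (4,0)N 0/1 ✗ · (4,1)S 0/3 ✗ · (4,2)N 0/1 ✗ · (4,4)N 0/1 ✗
Unsatisfied: (0,2), (2,0), (2,2), (2,3), (3,5), (4,0), (4,1), (4,2), (4,4) — 9 in total.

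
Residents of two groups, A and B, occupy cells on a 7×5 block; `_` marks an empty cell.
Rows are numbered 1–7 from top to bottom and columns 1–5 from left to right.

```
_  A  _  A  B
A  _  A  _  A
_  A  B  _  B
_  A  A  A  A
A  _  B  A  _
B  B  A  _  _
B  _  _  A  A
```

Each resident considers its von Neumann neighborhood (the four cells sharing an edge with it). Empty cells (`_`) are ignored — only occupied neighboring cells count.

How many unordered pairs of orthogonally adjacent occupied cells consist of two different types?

12

Scan each occupied cell's neighbors to the right and below so each pair is counted once.
From row 1: 2 unlike of 2 pairs (running 2/2).
From row 2: 2 unlike of 2 pairs (running 4/4).
From row 3: 3 unlike of 4 pairs (running 7/8).
From row 4: 1 unlike of 5 pairs (running 8/13).
From row 5: 3 unlike of 3 pairs (running 11/16).
From row 6: 1 unlike of 3 pairs (running 12/19).
From row 7: 0 unlike of 1 pairs (running 12/20).
Total adjacent occupied pairs: 20; unlike-type pairs: 12.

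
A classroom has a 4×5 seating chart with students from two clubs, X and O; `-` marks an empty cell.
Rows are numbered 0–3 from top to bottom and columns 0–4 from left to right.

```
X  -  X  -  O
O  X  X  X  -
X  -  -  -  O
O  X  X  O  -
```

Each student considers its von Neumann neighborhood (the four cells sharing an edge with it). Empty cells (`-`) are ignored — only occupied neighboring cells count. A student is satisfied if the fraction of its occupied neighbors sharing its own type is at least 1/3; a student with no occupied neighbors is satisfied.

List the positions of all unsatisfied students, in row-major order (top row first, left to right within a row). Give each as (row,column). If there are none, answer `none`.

(0,0), (1,0), (2,0), (3,0), (3,3)

Row 0: (0,0)X 0/1 ✗ · (0,2)X 1/1 ✓ · (0,4)O 0/0 ✓
Row 1: (1,0)O 0/3 ✗ · (1,1)X 1/2 ✓ · (1,2)X 3/3 ✓ · (1,3)X 1/1 ✓
Row 2: (2,0)X 0/2 ✗ · (2,4)O 0/0 ✓
Row 3: (3,0)O 0/2 ✗ · (3,1)X 1/2 ✓ · (3,2)X 1/2 ✓ · (3,3)O 0/1 ✗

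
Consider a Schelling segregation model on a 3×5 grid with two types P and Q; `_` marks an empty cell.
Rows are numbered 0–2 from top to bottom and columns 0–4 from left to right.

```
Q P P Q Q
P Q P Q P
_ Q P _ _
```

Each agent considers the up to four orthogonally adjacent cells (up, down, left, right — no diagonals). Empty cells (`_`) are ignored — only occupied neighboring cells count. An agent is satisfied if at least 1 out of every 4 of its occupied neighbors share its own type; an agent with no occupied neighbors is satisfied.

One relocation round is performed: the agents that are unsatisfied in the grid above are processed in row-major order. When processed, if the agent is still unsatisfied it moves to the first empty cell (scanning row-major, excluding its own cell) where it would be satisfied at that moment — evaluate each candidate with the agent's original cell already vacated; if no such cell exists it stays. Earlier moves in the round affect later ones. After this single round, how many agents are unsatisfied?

0

Initially unsatisfied (in order): (0,0), (1,0), (1,4).
  (0,0) → (2,0).
  (1,0) → (0,0).
  (1,4) → (1,0).
Resulting grid:
P P P Q Q
P Q P Q _
Q Q P _ _
All satisfied now.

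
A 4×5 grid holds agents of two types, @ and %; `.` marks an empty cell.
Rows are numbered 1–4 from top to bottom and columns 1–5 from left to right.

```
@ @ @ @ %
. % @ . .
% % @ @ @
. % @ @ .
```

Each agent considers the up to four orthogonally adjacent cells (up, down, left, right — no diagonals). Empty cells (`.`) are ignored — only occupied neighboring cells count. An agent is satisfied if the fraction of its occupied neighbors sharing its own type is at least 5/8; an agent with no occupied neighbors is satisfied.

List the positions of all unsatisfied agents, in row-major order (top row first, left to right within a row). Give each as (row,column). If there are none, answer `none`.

(1,4), (1,5), (2,2), (4,2)

(1,1)@ 1/1 ok
(1,2)@ 2/3 ok
(1,3)@ 3/3 ok
(1,4)@ 1/2 unhappy
(1,5)% 0/1 unhappy
(2,2)% 1/3 unhappy
(2,3)@ 2/3 ok
(3,1)% 1/1 ok
(3,2)% 3/4 ok
(3,3)@ 3/4 ok
(3,4)@ 3/3 ok
(3,5)@ 1/1 ok
(4,2)% 1/2 unhappy
(4,3)@ 2/3 ok
(4,4)@ 2/2 ok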